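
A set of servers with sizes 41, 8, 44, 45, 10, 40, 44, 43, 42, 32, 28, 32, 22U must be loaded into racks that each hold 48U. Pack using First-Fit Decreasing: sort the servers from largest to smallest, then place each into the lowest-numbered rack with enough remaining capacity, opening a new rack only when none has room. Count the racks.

11

Sorted descending: 45, 44, 44, 43, 42, 41, 40, 32, 32, 28, 22, 10, 8.
rack 1: place 45U, 3U left
rack 2: place 44U, 4U left
rack 3: place 44U, 4U left
rack 4: place 43U, 5U left
rack 5: place 42U, 6U left
rack 6: place 41U, 7U left
rack 7: place 40U, 8U left
rack 8: place 32U, 16U left
rack 9: place 32U, 16U left
rack 10: place 28U, 20U left
rack 11: place 22U, 26U left
rack 8: place 10U, 6U left
rack 7: place 8U, 0U left
Final racks: [45] [44] [44] [43] [42] [41] [40,8] [32,10] [32] [28] [22].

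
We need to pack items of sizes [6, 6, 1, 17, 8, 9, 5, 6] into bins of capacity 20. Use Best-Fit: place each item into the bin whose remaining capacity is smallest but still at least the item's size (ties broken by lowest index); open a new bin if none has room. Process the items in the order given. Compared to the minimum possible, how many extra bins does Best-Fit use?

Best-Fit: [6,6,1,5] [17] [8,9] [6] → 4 bins.
Total size 58; any packing needs at least ⌈58/20⌉ = 3 bins.
An optimal packing achieves that bound: [17,1] [9,6,5] [8,6,6] → 3 bins.
Excess: 4 − 3 = 1.

1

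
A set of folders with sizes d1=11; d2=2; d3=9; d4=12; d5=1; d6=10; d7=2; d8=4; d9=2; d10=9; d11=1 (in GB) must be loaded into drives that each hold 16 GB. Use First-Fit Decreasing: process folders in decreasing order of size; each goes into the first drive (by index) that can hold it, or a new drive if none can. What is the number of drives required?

5 drives

Sorted descending: 12, 11, 10, 9, 9, 4, 2, 2, 2, 1, 1.
12 GB → drive 1 (remaining 4 GB)
11 GB → drive 2 (remaining 5 GB)
10 GB → drive 3 (remaining 6 GB)
9 GB → drive 4 (remaining 7 GB)
9 GB → drive 5 (remaining 7 GB)
4 GB → drive 1 (remaining 0 GB)
2 GB → drive 2 (remaining 3 GB)
2 GB → drive 2 (remaining 1 GB)
2 GB → drive 3 (remaining 4 GB)
1 GB → drive 2 (remaining 0 GB)
1 GB → drive 3 (remaining 3 GB)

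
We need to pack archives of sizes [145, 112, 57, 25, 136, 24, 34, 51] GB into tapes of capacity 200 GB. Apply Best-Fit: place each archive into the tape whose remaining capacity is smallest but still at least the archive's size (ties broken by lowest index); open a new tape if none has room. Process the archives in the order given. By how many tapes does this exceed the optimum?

1

Best-Fit: [145,24] [112,57,25] [136,34] [51] → 4 tapes.
Total size 584 GB; any packing needs at least ⌈584/200⌉ = 3 tapes.
An optimal packing achieves that bound: [145,51] [136,57] [112,34,25,24] → 3 tapes.
Excess: 4 − 3 = 1.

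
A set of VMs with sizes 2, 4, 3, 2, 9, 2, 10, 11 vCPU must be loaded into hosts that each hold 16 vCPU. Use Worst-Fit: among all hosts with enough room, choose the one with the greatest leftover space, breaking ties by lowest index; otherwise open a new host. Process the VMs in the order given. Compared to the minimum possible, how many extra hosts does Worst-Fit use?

1

Worst-Fit: [2,4,3,2] [9,2] [10] [11] → 4 hosts.
Total size 43 vCPU; any packing needs at least ⌈43/16⌉ = 3 hosts.
An optimal packing achieves that bound: [11,4] [10,3,2] [9,2,2] → 3 hosts.
Excess: 4 − 3 = 1.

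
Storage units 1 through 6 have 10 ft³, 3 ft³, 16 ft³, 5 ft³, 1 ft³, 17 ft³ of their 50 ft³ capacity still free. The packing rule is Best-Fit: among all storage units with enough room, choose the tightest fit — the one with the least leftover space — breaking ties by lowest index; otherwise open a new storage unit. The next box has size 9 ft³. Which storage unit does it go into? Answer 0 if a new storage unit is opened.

Storage units with room: storage unit 1 (10 ft³), storage unit 3 (16 ft³), storage unit 6 (17 ft³).
Tightest fit is storage unit 1 with 10 ft³ free.

1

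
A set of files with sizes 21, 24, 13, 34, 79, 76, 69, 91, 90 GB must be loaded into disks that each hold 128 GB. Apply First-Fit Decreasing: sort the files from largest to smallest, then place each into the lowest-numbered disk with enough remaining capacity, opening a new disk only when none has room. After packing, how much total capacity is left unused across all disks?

143

Sorted descending: 91, 90, 79, 76, 69, 34, 24, 21, 13.
Put 91 GB in disk 1; 37 GB remain.
Put 90 GB in disk 2; 38 GB remain.
Put 79 GB in disk 3; 49 GB remain.
Put 76 GB in disk 4; 52 GB remain.
Put 69 GB in disk 5; 59 GB remain.
Put 34 GB in disk 1; 3 GB remain.
Put 24 GB in disk 2; 14 GB remain.
Put 21 GB in disk 3; 28 GB remain.
Put 13 GB in disk 2; 1 GB remain.
5 disks × 128 GB = 640 GB; used 497 GB; unused 143 GB.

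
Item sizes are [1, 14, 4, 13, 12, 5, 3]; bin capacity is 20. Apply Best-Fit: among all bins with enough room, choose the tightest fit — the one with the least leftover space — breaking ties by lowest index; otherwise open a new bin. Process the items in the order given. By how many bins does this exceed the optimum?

Best-Fit: [1,14,4] [13,5] [12,3] → 3 bins.
Total size 52; any packing needs at least ⌈52/20⌉ = 3 bins.
So 3 is already optimal.

0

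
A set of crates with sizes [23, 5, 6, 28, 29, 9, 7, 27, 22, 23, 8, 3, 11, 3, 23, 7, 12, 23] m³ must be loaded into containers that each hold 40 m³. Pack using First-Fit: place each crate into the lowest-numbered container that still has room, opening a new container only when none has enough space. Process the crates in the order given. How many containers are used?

8

container 1: place 23 m³, 17 m³ left
container 1: place 5 m³, 12 m³ left
container 1: place 6 m³, 6 m³ left
container 2: place 28 m³, 12 m³ left
container 3: place 29 m³, 11 m³ left
container 2: place 9 m³, 3 m³ left
container 3: place 7 m³, 4 m³ left
container 4: place 27 m³, 13 m³ left
container 5: place 22 m³, 18 m³ left
container 6: place 23 m³, 17 m³ left
container 4: place 8 m³, 5 m³ left
container 1: place 3 m³, 3 m³ left
container 5: place 11 m³, 7 m³ left
container 1: place 3 m³, 0 m³ left
container 7: place 23 m³, 17 m³ left
container 5: place 7 m³, 0 m³ left
container 6: place 12 m³, 5 m³ left
container 8: place 23 m³, 17 m³ left
Final containers: [23,5,6,3,3] [28,9] [29,7] [27,8] [22,11,7] [23,12] [23] [23].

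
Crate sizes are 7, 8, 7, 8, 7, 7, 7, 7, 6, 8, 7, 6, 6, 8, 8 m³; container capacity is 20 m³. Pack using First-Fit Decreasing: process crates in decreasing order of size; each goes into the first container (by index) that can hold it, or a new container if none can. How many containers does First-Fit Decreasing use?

6

Sorted descending: 8, 8, 8, 8, 8, 7, 7, 7, 7, 7, 7, 7, 6, 6, 6.
Put 8 m³ in container 1; 12 m³ remain.
Put 8 m³ in container 1; 4 m³ remain.
Put 8 m³ in container 2; 12 m³ remain.
Put 8 m³ in container 2; 4 m³ remain.
Put 8 m³ in container 3; 12 m³ remain.
Put 7 m³ in container 3; 5 m³ remain.
Put 7 m³ in container 4; 13 m³ remain.
Put 7 m³ in container 4; 6 m³ remain.
Put 7 m³ in container 5; 13 m³ remain.
Put 7 m³ in container 5; 6 m³ remain.
Put 7 m³ in container 6; 13 m³ remain.
Put 7 m³ in container 6; 6 m³ remain.
Put 6 m³ in container 4; 0 m³ remain.
Put 6 m³ in container 5; 0 m³ remain.
Put 6 m³ in container 6; 0 m³ remain.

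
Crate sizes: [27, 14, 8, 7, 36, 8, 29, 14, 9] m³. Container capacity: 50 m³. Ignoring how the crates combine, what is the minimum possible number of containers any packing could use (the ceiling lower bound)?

Total size = 27 + 14 + 8 + 7 + 36 + 8 + 29 + 14 + 9 = 152 m³.
⌈152 / 50⌉ = 4.

4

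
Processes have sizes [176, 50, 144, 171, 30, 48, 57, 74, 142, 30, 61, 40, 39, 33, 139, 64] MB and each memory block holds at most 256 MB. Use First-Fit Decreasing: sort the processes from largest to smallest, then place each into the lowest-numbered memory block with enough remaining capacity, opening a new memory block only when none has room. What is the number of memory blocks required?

6

Sorted descending: 176, 171, 144, 142, 139, 74, 64, 61, 57, 50, 48, 40, 39, 33, 30, 30.
176 MB → memory block 1 (remaining 80 MB)
171 MB → memory block 2 (remaining 85 MB)
144 MB → memory block 3 (remaining 112 MB)
142 MB → memory block 4 (remaining 114 MB)
139 MB → memory block 5 (remaining 117 MB)
74 MB → memory block 1 (remaining 6 MB)
64 MB → memory block 2 (remaining 21 MB)
61 MB → memory block 3 (remaining 51 MB)
57 MB → memory block 4 (remaining 57 MB)
50 MB → memory block 3 (remaining 1 MB)
48 MB → memory block 4 (remaining 9 MB)
40 MB → memory block 5 (remaining 77 MB)
39 MB → memory block 5 (remaining 38 MB)
33 MB → memory block 5 (remaining 5 MB)
30 MB → memory block 6 (remaining 226 MB)
30 MB → memory block 6 (remaining 196 MB)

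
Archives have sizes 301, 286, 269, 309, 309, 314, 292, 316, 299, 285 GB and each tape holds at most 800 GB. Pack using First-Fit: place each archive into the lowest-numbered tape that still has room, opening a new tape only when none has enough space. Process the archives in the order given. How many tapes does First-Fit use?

301 GB → tape 1 (remaining 499 GB)
286 GB → tape 1 (remaining 213 GB)
269 GB → tape 2 (remaining 531 GB)
309 GB → tape 2 (remaining 222 GB)
309 GB → tape 3 (remaining 491 GB)
314 GB → tape 3 (remaining 177 GB)
292 GB → tape 4 (remaining 508 GB)
316 GB → tape 4 (remaining 192 GB)
299 GB → tape 5 (remaining 501 GB)
285 GB → tape 5 (remaining 216 GB)

5 tapes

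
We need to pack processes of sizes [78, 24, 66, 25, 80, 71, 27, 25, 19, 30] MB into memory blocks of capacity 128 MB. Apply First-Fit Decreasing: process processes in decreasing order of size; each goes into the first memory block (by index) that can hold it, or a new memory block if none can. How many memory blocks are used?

4

Sorted descending: 80, 78, 71, 66, 30, 27, 25, 25, 24, 19.
memory block 1: place 80 MB, 48 MB left
memory block 2: place 78 MB, 50 MB left
memory block 3: place 71 MB, 57 MB left
memory block 4: place 66 MB, 62 MB left
memory block 1: place 30 MB, 18 MB left
memory block 2: place 27 MB, 23 MB left
memory block 3: place 25 MB, 32 MB left
memory block 3: place 25 MB, 7 MB left
memory block 4: place 24 MB, 38 MB left
memory block 2: place 19 MB, 4 MB left
Final memory blocks: [80,30] [78,27,19] [71,25,25] [66,24].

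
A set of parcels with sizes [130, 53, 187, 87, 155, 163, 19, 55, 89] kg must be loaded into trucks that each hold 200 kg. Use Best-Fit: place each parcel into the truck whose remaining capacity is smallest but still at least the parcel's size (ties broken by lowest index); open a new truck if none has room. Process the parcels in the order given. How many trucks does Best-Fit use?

130 kg → truck 1 (remaining 70 kg)
53 kg → truck 1 (remaining 17 kg)
187 kg → truck 2 (remaining 13 kg)
87 kg → truck 3 (remaining 113 kg)
155 kg → truck 4 (remaining 45 kg)
163 kg → truck 5 (remaining 37 kg)
19 kg → truck 5 (remaining 18 kg)
55 kg → truck 3 (remaining 58 kg)
89 kg → truck 6 (remaining 111 kg)

6 trucks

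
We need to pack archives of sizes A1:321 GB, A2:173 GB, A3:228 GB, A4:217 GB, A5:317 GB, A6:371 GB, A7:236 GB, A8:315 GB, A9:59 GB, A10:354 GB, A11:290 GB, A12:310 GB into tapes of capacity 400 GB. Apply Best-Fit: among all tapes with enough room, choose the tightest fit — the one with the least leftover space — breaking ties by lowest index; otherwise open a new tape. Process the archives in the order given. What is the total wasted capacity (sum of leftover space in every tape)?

809

A1 (321 GB) → tape 1 (remaining 79 GB)
A2 (173 GB) → tape 2 (remaining 227 GB)
A3 (228 GB) → tape 3 (remaining 172 GB)
A4 (217 GB) → tape 2 (remaining 10 GB)
A5 (317 GB) → tape 4 (remaining 83 GB)
A6 (371 GB) → tape 5 (remaining 29 GB)
A7 (236 GB) → tape 6 (remaining 164 GB)
A8 (315 GB) → tape 7 (remaining 85 GB)
A9 (59 GB) → tape 1 (remaining 20 GB)
A10 (354 GB) → tape 8 (remaining 46 GB)
A11 (290 GB) → tape 9 (remaining 110 GB)
A12 (310 GB) → tape 10 (remaining 90 GB)
10 tapes × 400 GB = 4000 GB; used 3191 GB; unused 809 GB.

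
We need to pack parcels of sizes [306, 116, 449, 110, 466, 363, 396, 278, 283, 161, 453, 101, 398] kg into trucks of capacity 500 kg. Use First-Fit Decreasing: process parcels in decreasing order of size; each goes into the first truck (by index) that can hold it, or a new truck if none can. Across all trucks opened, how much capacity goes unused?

620

Sorted descending: 466, 453, 449, 398, 396, 363, 306, 283, 278, 161, 116, 110, 101.
466 kg → truck 1 (remaining 34 kg)
453 kg → truck 2 (remaining 47 kg)
449 kg → truck 3 (remaining 51 kg)
398 kg → truck 4 (remaining 102 kg)
396 kg → truck 5 (remaining 104 kg)
363 kg → truck 6 (remaining 137 kg)
306 kg → truck 7 (remaining 194 kg)
283 kg → truck 8 (remaining 217 kg)
278 kg → truck 9 (remaining 222 kg)
161 kg → truck 7 (remaining 33 kg)
116 kg → truck 6 (remaining 21 kg)
110 kg → truck 8 (remaining 107 kg)
101 kg → truck 4 (remaining 1 kg)
9 trucks × 500 kg = 4500 kg; used 3880 kg; unused 620 kg.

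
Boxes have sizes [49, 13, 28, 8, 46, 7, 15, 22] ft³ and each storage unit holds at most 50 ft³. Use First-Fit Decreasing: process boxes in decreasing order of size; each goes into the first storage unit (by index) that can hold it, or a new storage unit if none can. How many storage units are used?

Sorted descending: 49, 46, 28, 22, 15, 13, 8, 7.
storage unit 1: place 49 ft³, 1 ft³ left
storage unit 2: place 46 ft³, 4 ft³ left
storage unit 3: place 28 ft³, 22 ft³ left
storage unit 3: place 22 ft³, 0 ft³ left
storage unit 4: place 15 ft³, 35 ft³ left
storage unit 4: place 13 ft³, 22 ft³ left
storage unit 4: place 8 ft³, 14 ft³ left
storage unit 4: place 7 ft³, 7 ft³ left

4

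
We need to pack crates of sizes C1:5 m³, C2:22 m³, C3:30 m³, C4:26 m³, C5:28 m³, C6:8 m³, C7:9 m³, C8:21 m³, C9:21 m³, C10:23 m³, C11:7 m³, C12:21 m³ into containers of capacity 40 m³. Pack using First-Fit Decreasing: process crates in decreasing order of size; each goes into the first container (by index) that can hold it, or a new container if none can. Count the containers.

8

Sorted descending: 30, 28, 26, 23, 22, 21, 21, 21, 9, 8, 7, 5.
30 m³ → container 1 (remaining 10 m³)
28 m³ → container 2 (remaining 12 m³)
26 m³ → container 3 (remaining 14 m³)
23 m³ → container 4 (remaining 17 m³)
22 m³ → container 5 (remaining 18 m³)
21 m³ → container 6 (remaining 19 m³)
21 m³ → container 7 (remaining 19 m³)
21 m³ → container 8 (remaining 19 m³)
9 m³ → container 1 (remaining 1 m³)
8 m³ → container 2 (remaining 4 m³)
7 m³ → container 3 (remaining 7 m³)
5 m³ → container 3 (remaining 2 m³)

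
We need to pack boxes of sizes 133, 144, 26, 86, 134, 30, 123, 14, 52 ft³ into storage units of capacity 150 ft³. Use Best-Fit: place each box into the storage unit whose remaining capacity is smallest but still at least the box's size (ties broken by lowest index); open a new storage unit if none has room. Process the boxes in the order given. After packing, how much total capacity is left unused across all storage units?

Put 133 ft³ in storage unit 1; 17 ft³ remain.
Put 144 ft³ in storage unit 2; 6 ft³ remain.
Put 26 ft³ in storage unit 3; 124 ft³ remain.
Put 86 ft³ in storage unit 3; 38 ft³ remain.
Put 134 ft³ in storage unit 4; 16 ft³ remain.
Put 30 ft³ in storage unit 3; 8 ft³ remain.
Put 123 ft³ in storage unit 5; 27 ft³ remain.
Put 14 ft³ in storage unit 4; 2 ft³ remain.
Put 52 ft³ in storage unit 6; 98 ft³ remain.
6 storage units × 150 ft³ = 900 ft³; used 742 ft³; unused 158 ft³.

158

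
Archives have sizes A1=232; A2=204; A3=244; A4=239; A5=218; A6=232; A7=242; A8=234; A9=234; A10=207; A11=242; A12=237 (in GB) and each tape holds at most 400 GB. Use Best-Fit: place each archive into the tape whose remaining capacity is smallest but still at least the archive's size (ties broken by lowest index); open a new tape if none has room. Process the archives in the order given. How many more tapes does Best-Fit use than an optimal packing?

0

Best-Fit: [232] [204] [244] [239] [218] [232] [242] [234] [234] [207] [242] [237] → 12 tapes.
12 archives exceed 200 GB (half the capacity), and no two of those can share a tape, so at least 12 tapes are needed.
So 12 is already optimal.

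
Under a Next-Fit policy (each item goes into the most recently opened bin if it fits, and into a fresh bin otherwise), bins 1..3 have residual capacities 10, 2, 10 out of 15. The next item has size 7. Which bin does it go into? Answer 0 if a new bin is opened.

Next-Fit only looks at bin 3, which has 10 free.
7 fits there.

3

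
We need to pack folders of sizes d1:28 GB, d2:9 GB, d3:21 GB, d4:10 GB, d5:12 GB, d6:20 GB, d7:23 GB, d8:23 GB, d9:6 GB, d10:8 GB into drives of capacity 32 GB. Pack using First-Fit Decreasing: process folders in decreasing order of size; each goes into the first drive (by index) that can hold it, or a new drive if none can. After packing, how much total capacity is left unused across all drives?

32

Sorted descending: 28, 23, 23, 21, 20, 12, 10, 9, 8, 6.
28 GB → drive 1 (remaining 4 GB)
23 GB → drive 2 (remaining 9 GB)
23 GB → drive 3 (remaining 9 GB)
21 GB → drive 4 (remaining 11 GB)
20 GB → drive 5 (remaining 12 GB)
12 GB → drive 5 (remaining 0 GB)
10 GB → drive 4 (remaining 1 GB)
9 GB → drive 2 (remaining 0 GB)
8 GB → drive 3 (remaining 1 GB)
6 GB → drive 6 (remaining 26 GB)
6 drives × 32 GB = 192 GB; used 160 GB; unused 32 GB.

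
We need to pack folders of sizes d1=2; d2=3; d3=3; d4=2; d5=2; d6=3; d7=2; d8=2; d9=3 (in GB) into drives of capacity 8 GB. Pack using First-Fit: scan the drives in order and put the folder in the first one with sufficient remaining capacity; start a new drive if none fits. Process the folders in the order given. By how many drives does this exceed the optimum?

First-Fit: [2,3,3] [2,2,3] [2,2,3] → 3 drives.
Total size 22 GB; any packing needs at least ⌈22/8⌉ = 3 drives.
So 3 is already optimal.

0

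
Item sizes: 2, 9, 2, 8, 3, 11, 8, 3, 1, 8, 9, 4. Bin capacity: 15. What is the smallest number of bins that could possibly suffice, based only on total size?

5

Total size = 2 + 9 + 2 + 8 + 3 + 11 + 8 + 3 + 1 + 8 + 9 + 4 = 68.
⌈68 / 15⌉ = 5.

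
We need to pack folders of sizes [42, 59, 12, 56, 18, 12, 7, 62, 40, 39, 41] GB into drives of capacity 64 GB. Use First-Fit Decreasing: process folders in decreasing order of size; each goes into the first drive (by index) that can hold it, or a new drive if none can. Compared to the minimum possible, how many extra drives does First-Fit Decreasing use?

0

First-Fit Decreasing: [62] [59] [56,7] [42,18] [41,12] [40,12] [39] → 7 drives.
Total size 388 GB; any packing needs at least ⌈388/64⌉ = 7 drives.
So 7 is already optimal.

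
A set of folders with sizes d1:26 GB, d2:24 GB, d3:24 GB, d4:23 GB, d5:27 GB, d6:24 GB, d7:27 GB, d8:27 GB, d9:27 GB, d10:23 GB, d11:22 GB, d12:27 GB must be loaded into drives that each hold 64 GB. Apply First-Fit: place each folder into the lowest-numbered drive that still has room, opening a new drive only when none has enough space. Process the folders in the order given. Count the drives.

d1 (26 GB) → drive 1 (remaining 38 GB)
d2 (24 GB) → drive 1 (remaining 14 GB)
d3 (24 GB) → drive 2 (remaining 40 GB)
d4 (23 GB) → drive 2 (remaining 17 GB)
d5 (27 GB) → drive 3 (remaining 37 GB)
d6 (24 GB) → drive 3 (remaining 13 GB)
d7 (27 GB) → drive 4 (remaining 37 GB)
d8 (27 GB) → drive 4 (remaining 10 GB)
d9 (27 GB) → drive 5 (remaining 37 GB)
d10 (23 GB) → drive 5 (remaining 14 GB)
d11 (22 GB) → drive 6 (remaining 42 GB)
d12 (27 GB) → drive 6 (remaining 15 GB)
Final drives: [26,24] [24,23] [27,24] [27,27] [27,23] [22,27].

6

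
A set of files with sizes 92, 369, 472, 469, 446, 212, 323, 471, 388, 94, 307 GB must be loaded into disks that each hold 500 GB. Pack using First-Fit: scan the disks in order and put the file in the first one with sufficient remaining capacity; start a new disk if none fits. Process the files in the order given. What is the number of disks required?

9 disks

disk 1: place 92 GB, 408 GB left
disk 1: place 369 GB, 39 GB left
disk 2: place 472 GB, 28 GB left
disk 3: place 469 GB, 31 GB left
disk 4: place 446 GB, 54 GB left
disk 5: place 212 GB, 288 GB left
disk 6: place 323 GB, 177 GB left
disk 7: place 471 GB, 29 GB left
disk 8: place 388 GB, 112 GB left
disk 5: place 94 GB, 194 GB left
disk 9: place 307 GB, 193 GB left
Final disks: [92,369] [472] [469] [446] [212,94] [323] [471] [388] [307].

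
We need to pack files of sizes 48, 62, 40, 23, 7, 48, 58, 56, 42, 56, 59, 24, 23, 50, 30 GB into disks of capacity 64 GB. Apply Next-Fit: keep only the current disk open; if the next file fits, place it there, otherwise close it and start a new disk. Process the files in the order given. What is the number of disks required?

12

Put 48 GB in disk 1; 16 GB remain.
Put 62 GB in disk 2; 2 GB remain.
Put 40 GB in disk 3; 24 GB remain.
Put 23 GB in disk 3; 1 GB remain.
Put 7 GB in disk 4; 57 GB remain.
Put 48 GB in disk 4; 9 GB remain.
Put 58 GB in disk 5; 6 GB remain.
Put 56 GB in disk 6; 8 GB remain.
Put 42 GB in disk 7; 22 GB remain.
Put 56 GB in disk 8; 8 GB remain.
Put 59 GB in disk 9; 5 GB remain.
Put 24 GB in disk 10; 40 GB remain.
Put 23 GB in disk 10; 17 GB remain.
Put 50 GB in disk 11; 14 GB remain.
Put 30 GB in disk 12; 34 GB remain.
Final disks: [48] [62] [40,23] [7,48] [58] [56] [42] [56] [59] [24,23] [50] [30].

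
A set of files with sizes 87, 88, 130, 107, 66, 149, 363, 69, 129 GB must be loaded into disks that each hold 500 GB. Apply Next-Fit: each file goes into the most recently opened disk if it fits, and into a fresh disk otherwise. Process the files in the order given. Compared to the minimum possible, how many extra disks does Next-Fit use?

Next-Fit: [87,88,130,107,66] [149] [363,69] [129] → 4 disks.
Total size 1188 GB; any packing needs at least ⌈1188/500⌉ = 3 disks.
An optimal packing achieves that bound: [363,130] [149,129,107,88] [87,69,66] → 3 disks.
Excess: 4 − 3 = 1.

1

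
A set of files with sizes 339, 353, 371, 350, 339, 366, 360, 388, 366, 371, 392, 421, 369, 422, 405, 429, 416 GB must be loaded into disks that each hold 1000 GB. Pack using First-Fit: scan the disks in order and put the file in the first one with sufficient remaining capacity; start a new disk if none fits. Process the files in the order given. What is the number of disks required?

9 disks

disk 1: place 339 GB, 661 GB left
disk 1: place 353 GB, 308 GB left
disk 2: place 371 GB, 629 GB left
disk 2: place 350 GB, 279 GB left
disk 3: place 339 GB, 661 GB left
disk 3: place 366 GB, 295 GB left
disk 4: place 360 GB, 640 GB left
disk 4: place 388 GB, 252 GB left
disk 5: place 366 GB, 634 GB left
disk 5: place 371 GB, 263 GB left
disk 6: place 392 GB, 608 GB left
disk 6: place 421 GB, 187 GB left
disk 7: place 369 GB, 631 GB left
disk 7: place 422 GB, 209 GB left
disk 8: place 405 GB, 595 GB left
disk 8: place 429 GB, 166 GB left
disk 9: place 416 GB, 584 GB left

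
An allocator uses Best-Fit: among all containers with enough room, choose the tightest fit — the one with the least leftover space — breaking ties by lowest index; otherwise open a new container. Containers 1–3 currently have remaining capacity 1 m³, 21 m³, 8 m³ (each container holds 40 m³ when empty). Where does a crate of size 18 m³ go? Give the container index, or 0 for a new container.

2

Containers with room: container 2 (21 m³).
Tightest fit is container 2 with 21 m³ free.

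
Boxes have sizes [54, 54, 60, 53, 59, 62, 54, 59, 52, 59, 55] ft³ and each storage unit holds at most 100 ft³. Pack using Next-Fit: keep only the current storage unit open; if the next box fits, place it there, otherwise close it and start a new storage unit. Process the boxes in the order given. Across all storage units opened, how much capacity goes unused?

479

Put 54 ft³ in storage unit 1; 46 ft³ remain.
Put 54 ft³ in storage unit 2; 46 ft³ remain.
Put 60 ft³ in storage unit 3; 40 ft³ remain.
Put 53 ft³ in storage unit 4; 47 ft³ remain.
Put 59 ft³ in storage unit 5; 41 ft³ remain.
Put 62 ft³ in storage unit 6; 38 ft³ remain.
Put 54 ft³ in storage unit 7; 46 ft³ remain.
Put 59 ft³ in storage unit 8; 41 ft³ remain.
Put 52 ft³ in storage unit 9; 48 ft³ remain.
Put 59 ft³ in storage unit 10; 41 ft³ remain.
Put 55 ft³ in storage unit 11; 45 ft³ remain.
11 storage units × 100 ft³ = 1100 ft³; used 621 ft³; unused 479 ft³.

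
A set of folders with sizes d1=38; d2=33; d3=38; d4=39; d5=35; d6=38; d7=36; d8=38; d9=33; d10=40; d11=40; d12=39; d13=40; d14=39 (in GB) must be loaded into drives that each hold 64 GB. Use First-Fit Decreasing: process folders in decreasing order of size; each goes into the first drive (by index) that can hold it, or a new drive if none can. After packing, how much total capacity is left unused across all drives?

370

Sorted descending: 40, 40, 40, 39, 39, 39, 38, 38, 38, 38, 36, 35, 33, 33.
Put 40 GB in drive 1; 24 GB remain.
Put 40 GB in drive 2; 24 GB remain.
Put 40 GB in drive 3; 24 GB remain.
Put 39 GB in drive 4; 25 GB remain.
Put 39 GB in drive 5; 25 GB remain.
Put 39 GB in drive 6; 25 GB remain.
Put 38 GB in drive 7; 26 GB remain.
Put 38 GB in drive 8; 26 GB remain.
Put 38 GB in drive 9; 26 GB remain.
Put 38 GB in drive 10; 26 GB remain.
Put 36 GB in drive 11; 28 GB remain.
Put 35 GB in drive 12; 29 GB remain.
Put 33 GB in drive 13; 31 GB remain.
Put 33 GB in drive 14; 31 GB remain.
14 drives × 64 GB = 896 GB; used 526 GB; unused 370 GB.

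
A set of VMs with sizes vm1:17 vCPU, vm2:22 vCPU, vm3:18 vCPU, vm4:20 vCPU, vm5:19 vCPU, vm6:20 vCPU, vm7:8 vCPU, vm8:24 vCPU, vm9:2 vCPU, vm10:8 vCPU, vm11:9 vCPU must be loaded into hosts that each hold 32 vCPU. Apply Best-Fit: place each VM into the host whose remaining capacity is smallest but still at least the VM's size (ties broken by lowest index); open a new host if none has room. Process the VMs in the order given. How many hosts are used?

7

vm1 (17 vCPU) → host 1 (remaining 15 vCPU)
vm2 (22 vCPU) → host 2 (remaining 10 vCPU)
vm3 (18 vCPU) → host 3 (remaining 14 vCPU)
vm4 (20 vCPU) → host 4 (remaining 12 vCPU)
vm5 (19 vCPU) → host 5 (remaining 13 vCPU)
vm6 (20 vCPU) → host 6 (remaining 12 vCPU)
vm7 (8 vCPU) → host 2 (remaining 2 vCPU)
vm8 (24 vCPU) → host 7 (remaining 8 vCPU)
vm9 (2 vCPU) → host 2 (remaining 0 vCPU)
vm10 (8 vCPU) → host 7 (remaining 0 vCPU)
vm11 (9 vCPU) → host 4 (remaining 3 vCPU)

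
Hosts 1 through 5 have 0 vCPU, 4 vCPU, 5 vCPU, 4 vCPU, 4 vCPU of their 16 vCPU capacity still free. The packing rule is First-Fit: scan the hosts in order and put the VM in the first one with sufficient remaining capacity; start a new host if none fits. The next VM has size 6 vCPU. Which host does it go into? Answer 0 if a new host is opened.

0

No host has ≥ 6 vCPU free, so a new host is opened.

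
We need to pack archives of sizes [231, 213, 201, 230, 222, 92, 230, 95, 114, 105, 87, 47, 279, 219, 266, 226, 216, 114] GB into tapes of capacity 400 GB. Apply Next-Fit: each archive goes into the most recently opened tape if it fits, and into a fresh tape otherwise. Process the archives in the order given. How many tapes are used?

tape 1: place 231 GB, 169 GB left
tape 2: place 213 GB, 187 GB left
tape 3: place 201 GB, 199 GB left
tape 4: place 230 GB, 170 GB left
tape 5: place 222 GB, 178 GB left
tape 5: place 92 GB, 86 GB left
tape 6: place 230 GB, 170 GB left
tape 6: place 95 GB, 75 GB left
tape 7: place 114 GB, 286 GB left
tape 7: place 105 GB, 181 GB left
tape 7: place 87 GB, 94 GB left
tape 7: place 47 GB, 47 GB left
tape 8: place 279 GB, 121 GB left
tape 9: place 219 GB, 181 GB left
tape 10: place 266 GB, 134 GB left
tape 11: place 226 GB, 174 GB left
tape 12: place 216 GB, 184 GB left
tape 12: place 114 GB, 70 GB left

12 tapes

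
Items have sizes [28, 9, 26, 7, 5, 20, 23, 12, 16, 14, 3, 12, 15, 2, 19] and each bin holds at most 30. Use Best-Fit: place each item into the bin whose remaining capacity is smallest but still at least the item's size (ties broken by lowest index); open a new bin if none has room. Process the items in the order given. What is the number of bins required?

9 bins

Put 28 in bin 1; 2 remain.
Put 9 in bin 2; 21 remain.
Put 26 in bin 3; 4 remain.
Put 7 in bin 2; 14 remain.
Put 5 in bin 2; 9 remain.
Put 20 in bin 4; 10 remain.
Put 23 in bin 5; 7 remain.
Put 12 in bin 6; 18 remain.
Put 16 in bin 6; 2 remain.
Put 14 in bin 7; 16 remain.
Put 3 in bin 3; 1 remain.
Put 12 in bin 7; 4 remain.
Put 15 in bin 8; 15 remain.
Put 2 in bin 1; 0 remain.
Put 19 in bin 9; 11 remain.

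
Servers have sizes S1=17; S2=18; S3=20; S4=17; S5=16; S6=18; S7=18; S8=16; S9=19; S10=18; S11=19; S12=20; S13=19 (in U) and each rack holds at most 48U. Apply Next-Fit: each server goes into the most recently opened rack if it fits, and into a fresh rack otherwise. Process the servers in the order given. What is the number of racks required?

7

rack 1: place S1 (17U), 31U left
rack 1: place S2 (18U), 13U left
rack 2: place S3 (20U), 28U left
rack 2: place S4 (17U), 11U left
rack 3: place S5 (16U), 32U left
rack 3: place S6 (18U), 14U left
rack 4: place S7 (18U), 30U left
rack 4: place S8 (16U), 14U left
rack 5: place S9 (19U), 29U left
rack 5: place S10 (18U), 11U left
rack 6: place S11 (19U), 29U left
rack 6: place S12 (20U), 9U left
rack 7: place S13 (19U), 29U left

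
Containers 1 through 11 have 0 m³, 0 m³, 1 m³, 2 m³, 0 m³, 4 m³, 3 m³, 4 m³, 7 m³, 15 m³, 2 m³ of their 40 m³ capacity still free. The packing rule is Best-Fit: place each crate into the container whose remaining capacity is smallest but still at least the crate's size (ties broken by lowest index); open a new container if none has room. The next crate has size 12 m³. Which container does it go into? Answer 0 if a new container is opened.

10

Containers with room: container 10 (15 m³).
Tightest fit is container 10 with 15 m³ free.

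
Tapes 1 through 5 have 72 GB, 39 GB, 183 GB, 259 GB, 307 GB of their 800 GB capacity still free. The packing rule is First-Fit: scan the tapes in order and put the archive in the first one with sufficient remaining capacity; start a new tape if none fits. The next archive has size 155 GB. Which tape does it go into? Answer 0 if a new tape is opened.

Tapes with room: tape 3 (183 GB), tape 4 (259 GB), tape 5 (307 GB).
The first with room is tape 3.

3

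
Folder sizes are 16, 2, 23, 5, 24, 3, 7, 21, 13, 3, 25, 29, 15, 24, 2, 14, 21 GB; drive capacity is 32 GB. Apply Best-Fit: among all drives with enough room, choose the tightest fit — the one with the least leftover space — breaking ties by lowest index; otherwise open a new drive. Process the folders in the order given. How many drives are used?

drive 1: place 16 GB, 16 GB left
drive 1: place 2 GB, 14 GB left
drive 2: place 23 GB, 9 GB left
drive 2: place 5 GB, 4 GB left
drive 3: place 24 GB, 8 GB left
drive 2: place 3 GB, 1 GB left
drive 3: place 7 GB, 1 GB left
drive 4: place 21 GB, 11 GB left
drive 1: place 13 GB, 1 GB left
drive 4: place 3 GB, 8 GB left
drive 5: place 25 GB, 7 GB left
drive 6: place 29 GB, 3 GB left
drive 7: place 15 GB, 17 GB left
drive 8: place 24 GB, 8 GB left
drive 6: place 2 GB, 1 GB left
drive 7: place 14 GB, 3 GB left
drive 9: place 21 GB, 11 GB left

9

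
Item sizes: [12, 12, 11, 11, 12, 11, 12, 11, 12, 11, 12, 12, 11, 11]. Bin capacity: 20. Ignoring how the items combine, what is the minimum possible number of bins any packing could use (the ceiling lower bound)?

9

Total size = 12 + 12 + 11 + 11 + 12 + 11 + 12 + 11 + 12 + 11 + 12 + 12 + 11 + 11 = 161.
⌈161 / 20⌉ = 9.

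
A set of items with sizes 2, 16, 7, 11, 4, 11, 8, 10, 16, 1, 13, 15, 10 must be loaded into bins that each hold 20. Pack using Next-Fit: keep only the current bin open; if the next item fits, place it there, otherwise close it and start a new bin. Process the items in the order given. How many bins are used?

2 → bin 1 (remaining 18)
16 → bin 1 (remaining 2)
7 → bin 2 (remaining 13)
11 → bin 2 (remaining 2)
4 → bin 3 (remaining 16)
11 → bin 3 (remaining 5)
8 → bin 4 (remaining 12)
10 → bin 4 (remaining 2)
16 → bin 5 (remaining 4)
1 → bin 5 (remaining 3)
13 → bin 6 (remaining 7)
15 → bin 7 (remaining 5)
10 → bin 8 (remaining 10)
Final bins: [2,16] [7,11] [4,11] [8,10] [16,1] [13] [15] [10].

8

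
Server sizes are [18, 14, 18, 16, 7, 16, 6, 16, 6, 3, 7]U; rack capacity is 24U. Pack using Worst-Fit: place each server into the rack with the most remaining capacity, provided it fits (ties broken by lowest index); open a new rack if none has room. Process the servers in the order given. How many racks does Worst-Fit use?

Put 18U in rack 1; 6U remain.
Put 14U in rack 2; 10U remain.
Put 18U in rack 3; 6U remain.
Put 16U in rack 4; 8U remain.
Put 7U in rack 2; 3U remain.
Put 16U in rack 5; 8U remain.
Put 6U in rack 4; 2U remain.
Put 16U in rack 6; 8U remain.
Put 6U in rack 5; 2U remain.
Put 3U in rack 6; 5U remain.
Put 7U in rack 7; 17U remain.
Final racks: [18] [14,7] [18] [16,6] [16,6] [16,3] [7].

7 racks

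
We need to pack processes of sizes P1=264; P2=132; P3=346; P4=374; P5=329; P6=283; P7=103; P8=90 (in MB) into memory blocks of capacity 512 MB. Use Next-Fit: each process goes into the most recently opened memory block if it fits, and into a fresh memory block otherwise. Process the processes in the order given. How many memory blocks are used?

memory block 1: place P1 (264 MB), 248 MB left
memory block 1: place P2 (132 MB), 116 MB left
memory block 2: place P3 (346 MB), 166 MB left
memory block 3: place P4 (374 MB), 138 MB left
memory block 4: place P5 (329 MB), 183 MB left
memory block 5: place P6 (283 MB), 229 MB left
memory block 5: place P7 (103 MB), 126 MB left
memory block 5: place P8 (90 MB), 36 MB left
Final memory blocks: [264,132] [346] [374] [329] [283,103,90].

5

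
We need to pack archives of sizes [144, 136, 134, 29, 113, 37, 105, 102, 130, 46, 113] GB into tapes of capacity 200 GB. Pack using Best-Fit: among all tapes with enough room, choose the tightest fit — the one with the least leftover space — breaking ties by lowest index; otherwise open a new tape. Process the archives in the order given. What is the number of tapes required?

144 GB → tape 1 (remaining 56 GB)
136 GB → tape 2 (remaining 64 GB)
134 GB → tape 3 (remaining 66 GB)
29 GB → tape 1 (remaining 27 GB)
113 GB → tape 4 (remaining 87 GB)
37 GB → tape 2 (remaining 27 GB)
105 GB → tape 5 (remaining 95 GB)
102 GB → tape 6 (remaining 98 GB)
130 GB → tape 7 (remaining 70 GB)
46 GB → tape 3 (remaining 20 GB)
113 GB → tape 8 (remaining 87 GB)
Final tapes: [144,29] [136,37] [134,46] [113] [105] [102] [130] [113].

8 tapes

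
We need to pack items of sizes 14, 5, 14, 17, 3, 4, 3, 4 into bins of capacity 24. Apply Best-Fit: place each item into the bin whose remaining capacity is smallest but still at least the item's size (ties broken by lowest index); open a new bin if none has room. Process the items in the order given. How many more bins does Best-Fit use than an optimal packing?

Best-Fit: [14,5,3] [14,4] [17,4,3] → 3 bins.
Total size 64; any packing needs at least ⌈64/24⌉ = 3 bins.
So 3 is already optimal.

0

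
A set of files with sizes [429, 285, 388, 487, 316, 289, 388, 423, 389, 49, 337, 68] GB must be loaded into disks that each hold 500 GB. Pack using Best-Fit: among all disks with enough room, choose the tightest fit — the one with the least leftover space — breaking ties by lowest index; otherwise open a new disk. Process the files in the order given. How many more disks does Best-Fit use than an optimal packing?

0

Best-Fit: [429,49] [285] [388] [487] [316] [289] [388] [423,68] [389] [337] → 10 disks.
10 files exceed 250 GB (half the capacity), and no two of those can share a disk, so at least 10 disks are needed.
So 10 is already optimal.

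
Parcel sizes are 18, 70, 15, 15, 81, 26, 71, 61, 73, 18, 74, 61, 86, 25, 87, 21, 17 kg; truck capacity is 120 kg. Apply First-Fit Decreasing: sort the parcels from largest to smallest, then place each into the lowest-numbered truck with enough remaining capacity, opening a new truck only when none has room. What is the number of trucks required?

9

Sorted descending: 87, 86, 81, 74, 73, 71, 70, 61, 61, 26, 25, 21, 18, 18, 17, 15, 15.
Put 87 kg in truck 1; 33 kg remain.
Put 86 kg in truck 2; 34 kg remain.
Put 81 kg in truck 3; 39 kg remain.
Put 74 kg in truck 4; 46 kg remain.
Put 73 kg in truck 5; 47 kg remain.
Put 71 kg in truck 6; 49 kg remain.
Put 70 kg in truck 7; 50 kg remain.
Put 61 kg in truck 8; 59 kg remain.
Put 61 kg in truck 9; 59 kg remain.
Put 26 kg in truck 1; 7 kg remain.
Put 25 kg in truck 2; 9 kg remain.
Put 21 kg in truck 3; 18 kg remain.
Put 18 kg in truck 3; 0 kg remain.
Put 18 kg in truck 4; 28 kg remain.
Put 17 kg in truck 4; 11 kg remain.
Put 15 kg in truck 5; 32 kg remain.
Put 15 kg in truck 5; 17 kg remain.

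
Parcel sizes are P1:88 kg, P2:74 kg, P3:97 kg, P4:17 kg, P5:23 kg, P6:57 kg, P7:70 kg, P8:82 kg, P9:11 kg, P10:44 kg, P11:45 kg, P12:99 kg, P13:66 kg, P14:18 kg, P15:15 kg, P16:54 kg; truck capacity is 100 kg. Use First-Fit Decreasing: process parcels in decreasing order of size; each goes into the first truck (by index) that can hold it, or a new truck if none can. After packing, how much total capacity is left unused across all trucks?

140

Sorted descending: 99, 97, 88, 82, 74, 70, 66, 57, 54, 45, 44, 23, 18, 17, 15, 11.
Put 99 kg in truck 1; 1 kg remain.
Put 97 kg in truck 2; 3 kg remain.
Put 88 kg in truck 3; 12 kg remain.
Put 82 kg in truck 4; 18 kg remain.
Put 74 kg in truck 5; 26 kg remain.
Put 70 kg in truck 6; 30 kg remain.
Put 66 kg in truck 7; 34 kg remain.
Put 57 kg in truck 8; 43 kg remain.
Put 54 kg in truck 9; 46 kg remain.
Put 45 kg in truck 9; 1 kg remain.
Put 44 kg in truck 10; 56 kg remain.
Put 23 kg in truck 5; 3 kg remain.
Put 18 kg in truck 4; 0 kg remain.
Put 17 kg in truck 6; 13 kg remain.
Put 15 kg in truck 7; 19 kg remain.
Put 11 kg in truck 3; 1 kg remain.
10 trucks × 100 kg = 1000 kg; used 860 kg; unused 140 kg.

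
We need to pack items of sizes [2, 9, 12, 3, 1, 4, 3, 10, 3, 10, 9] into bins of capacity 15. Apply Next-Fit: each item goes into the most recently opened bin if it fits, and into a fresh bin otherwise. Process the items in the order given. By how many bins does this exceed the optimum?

Next-Fit: [2,9] [12,3] [1,4,3] [10,3] [10] [9] → 6 bins.
Total size 66; any packing needs at least ⌈66/15⌉ = 5 bins.
An optimal packing achieves that bound: [12,3] [10,4,1] [10,3,2] [9,3] [9] → 5 bins.
Excess: 6 − 5 = 1.

1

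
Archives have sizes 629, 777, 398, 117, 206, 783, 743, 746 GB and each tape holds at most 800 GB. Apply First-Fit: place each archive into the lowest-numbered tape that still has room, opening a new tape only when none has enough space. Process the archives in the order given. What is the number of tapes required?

Put 629 GB in tape 1; 171 GB remain.
Put 777 GB in tape 2; 23 GB remain.
Put 398 GB in tape 3; 402 GB remain.
Put 117 GB in tape 1; 54 GB remain.
Put 206 GB in tape 3; 196 GB remain.
Put 783 GB in tape 4; 17 GB remain.
Put 743 GB in tape 5; 57 GB remain.
Put 746 GB in tape 6; 54 GB remain.

6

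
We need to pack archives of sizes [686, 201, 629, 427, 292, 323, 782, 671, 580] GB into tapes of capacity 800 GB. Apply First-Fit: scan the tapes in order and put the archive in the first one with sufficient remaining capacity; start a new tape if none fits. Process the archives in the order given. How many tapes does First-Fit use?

7

tape 1: place 686 GB, 114 GB left
tape 2: place 201 GB, 599 GB left
tape 3: place 629 GB, 171 GB left
tape 2: place 427 GB, 172 GB left
tape 4: place 292 GB, 508 GB left
tape 4: place 323 GB, 185 GB left
tape 5: place 782 GB, 18 GB left
tape 6: place 671 GB, 129 GB left
tape 7: place 580 GB, 220 GB left
Final tapes: [686] [201,427] [629] [292,323] [782] [671] [580].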